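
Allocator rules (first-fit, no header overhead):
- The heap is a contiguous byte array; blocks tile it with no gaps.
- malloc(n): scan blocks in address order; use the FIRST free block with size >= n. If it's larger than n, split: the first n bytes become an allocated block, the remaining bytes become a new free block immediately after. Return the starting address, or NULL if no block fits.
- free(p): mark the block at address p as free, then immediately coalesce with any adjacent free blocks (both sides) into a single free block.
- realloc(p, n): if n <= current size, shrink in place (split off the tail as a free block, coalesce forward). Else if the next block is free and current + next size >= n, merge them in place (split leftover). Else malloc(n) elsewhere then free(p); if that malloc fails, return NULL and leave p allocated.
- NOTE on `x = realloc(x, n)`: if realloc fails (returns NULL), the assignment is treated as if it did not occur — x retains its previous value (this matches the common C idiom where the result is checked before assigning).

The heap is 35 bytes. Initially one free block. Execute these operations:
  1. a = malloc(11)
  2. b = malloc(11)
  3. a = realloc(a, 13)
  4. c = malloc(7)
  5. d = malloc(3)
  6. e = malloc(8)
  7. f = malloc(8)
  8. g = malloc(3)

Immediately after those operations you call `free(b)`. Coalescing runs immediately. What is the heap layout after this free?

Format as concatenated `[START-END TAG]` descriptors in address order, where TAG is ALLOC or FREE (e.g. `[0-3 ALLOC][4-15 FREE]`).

Answer: [0-6 ALLOC][7-9 ALLOC][10-21 FREE][22-34 ALLOC]

Derivation:
Op 1: a = malloc(11) -> a = 0; heap: [0-10 ALLOC][11-34 FREE]
Op 2: b = malloc(11) -> b = 11; heap: [0-10 ALLOC][11-21 ALLOC][22-34 FREE]
Op 3: a = realloc(a, 13) -> a = 22; heap: [0-10 FREE][11-21 ALLOC][22-34 ALLOC]
Op 4: c = malloc(7) -> c = 0; heap: [0-6 ALLOC][7-10 FREE][11-21 ALLOC][22-34 ALLOC]
Op 5: d = malloc(3) -> d = 7; heap: [0-6 ALLOC][7-9 ALLOC][10-10 FREE][11-21 ALLOC][22-34 ALLOC]
Op 6: e = malloc(8) -> e = NULL; heap: [0-6 ALLOC][7-9 ALLOC][10-10 FREE][11-21 ALLOC][22-34 ALLOC]
Op 7: f = malloc(8) -> f = NULL; heap: [0-6 ALLOC][7-9 ALLOC][10-10 FREE][11-21 ALLOC][22-34 ALLOC]
Op 8: g = malloc(3) -> g = NULL; heap: [0-6 ALLOC][7-9 ALLOC][10-10 FREE][11-21 ALLOC][22-34 ALLOC]
free(b): b = 11 -> block [11-21 ALLOC]; mark free, coalesce with adjacent free neighbors -> [0-6 ALLOC][7-9 ALLOC][10-21 FREE][22-34 ALLOC]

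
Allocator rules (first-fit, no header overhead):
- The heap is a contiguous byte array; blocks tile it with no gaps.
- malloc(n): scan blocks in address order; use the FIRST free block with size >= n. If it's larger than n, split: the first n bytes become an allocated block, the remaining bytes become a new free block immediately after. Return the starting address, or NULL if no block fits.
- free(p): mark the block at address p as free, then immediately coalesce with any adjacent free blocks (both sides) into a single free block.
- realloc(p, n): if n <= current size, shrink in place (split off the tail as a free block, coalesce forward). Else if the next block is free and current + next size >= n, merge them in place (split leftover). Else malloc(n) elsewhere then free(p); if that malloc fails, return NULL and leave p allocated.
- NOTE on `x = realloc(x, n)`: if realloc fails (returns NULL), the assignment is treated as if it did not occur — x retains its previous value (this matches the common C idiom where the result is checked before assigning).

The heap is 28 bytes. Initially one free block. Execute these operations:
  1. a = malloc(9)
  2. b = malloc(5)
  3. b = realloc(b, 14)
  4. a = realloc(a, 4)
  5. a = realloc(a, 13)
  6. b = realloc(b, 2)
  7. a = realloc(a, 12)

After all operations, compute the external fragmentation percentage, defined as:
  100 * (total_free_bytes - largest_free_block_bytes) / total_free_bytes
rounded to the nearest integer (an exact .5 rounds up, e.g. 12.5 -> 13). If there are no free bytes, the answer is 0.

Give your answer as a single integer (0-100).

Op 1: a = malloc(9) -> a = 0; heap: [0-8 ALLOC][9-27 FREE]
Op 2: b = malloc(5) -> b = 9; heap: [0-8 ALLOC][9-13 ALLOC][14-27 FREE]
Op 3: b = realloc(b, 14) -> b = 9; heap: [0-8 ALLOC][9-22 ALLOC][23-27 FREE]
Op 4: a = realloc(a, 4) -> a = 0; heap: [0-3 ALLOC][4-8 FREE][9-22 ALLOC][23-27 FREE]
Op 5: a = realloc(a, 13) -> NULL (a unchanged); heap: [0-3 ALLOC][4-8 FREE][9-22 ALLOC][23-27 FREE]
Op 6: b = realloc(b, 2) -> b = 9; heap: [0-3 ALLOC][4-8 FREE][9-10 ALLOC][11-27 FREE]
Op 7: a = realloc(a, 12) -> a = 11; heap: [0-8 FREE][9-10 ALLOC][11-22 ALLOC][23-27 FREE]
Free blocks: [9 5] total_free=14 largest=9 -> 100*(14-9)/14 = 500/14 ≈ 35.714 -> rounds to 36

Answer: 36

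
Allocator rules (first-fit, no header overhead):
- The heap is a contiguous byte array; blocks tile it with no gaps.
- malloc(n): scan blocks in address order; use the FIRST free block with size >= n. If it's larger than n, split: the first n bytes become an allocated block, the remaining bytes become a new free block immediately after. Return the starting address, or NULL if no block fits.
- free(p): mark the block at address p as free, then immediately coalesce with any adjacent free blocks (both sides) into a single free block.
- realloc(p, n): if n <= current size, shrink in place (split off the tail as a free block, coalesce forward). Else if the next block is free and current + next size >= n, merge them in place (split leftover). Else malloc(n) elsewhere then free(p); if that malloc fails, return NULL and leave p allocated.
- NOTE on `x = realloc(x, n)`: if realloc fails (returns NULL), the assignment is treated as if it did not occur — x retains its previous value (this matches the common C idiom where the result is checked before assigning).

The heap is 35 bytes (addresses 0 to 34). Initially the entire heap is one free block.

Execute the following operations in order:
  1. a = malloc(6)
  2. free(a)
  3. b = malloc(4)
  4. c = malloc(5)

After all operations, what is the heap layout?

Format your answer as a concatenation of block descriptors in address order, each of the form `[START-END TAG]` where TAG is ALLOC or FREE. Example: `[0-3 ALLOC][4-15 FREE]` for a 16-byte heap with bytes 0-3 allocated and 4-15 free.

Answer: [0-3 ALLOC][4-8 ALLOC][9-34 FREE]

Derivation:
Op 1: a = malloc(6) -> a = 0; heap: [0-5 ALLOC][6-34 FREE]
Op 2: free(a) -> (freed a); heap: [0-34 FREE]
Op 3: b = malloc(4) -> b = 0; heap: [0-3 ALLOC][4-34 FREE]
Op 4: c = malloc(5) -> c = 4; heap: [0-3 ALLOC][4-8 ALLOC][9-34 FREE]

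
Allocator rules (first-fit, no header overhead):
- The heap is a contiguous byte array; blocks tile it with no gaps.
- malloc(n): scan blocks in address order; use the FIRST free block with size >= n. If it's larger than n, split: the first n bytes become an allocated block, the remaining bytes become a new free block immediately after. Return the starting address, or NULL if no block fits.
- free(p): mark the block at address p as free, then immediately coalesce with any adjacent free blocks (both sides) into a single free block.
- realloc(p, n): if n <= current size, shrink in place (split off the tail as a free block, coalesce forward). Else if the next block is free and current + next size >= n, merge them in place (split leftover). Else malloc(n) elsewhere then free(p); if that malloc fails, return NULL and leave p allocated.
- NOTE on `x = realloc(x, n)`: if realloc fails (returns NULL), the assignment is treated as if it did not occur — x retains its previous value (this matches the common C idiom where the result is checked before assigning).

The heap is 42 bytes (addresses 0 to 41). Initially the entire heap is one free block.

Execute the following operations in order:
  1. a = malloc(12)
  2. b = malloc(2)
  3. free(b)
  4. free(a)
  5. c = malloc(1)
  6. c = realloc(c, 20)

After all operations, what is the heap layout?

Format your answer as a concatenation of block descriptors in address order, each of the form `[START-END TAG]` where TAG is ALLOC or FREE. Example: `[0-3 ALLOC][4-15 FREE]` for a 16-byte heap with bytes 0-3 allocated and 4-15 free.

Answer: [0-19 ALLOC][20-41 FREE]

Derivation:
Op 1: a = malloc(12) -> a = 0; heap: [0-11 ALLOC][12-41 FREE]
Op 2: b = malloc(2) -> b = 12; heap: [0-11 ALLOC][12-13 ALLOC][14-41 FREE]
Op 3: free(b) -> (freed b); heap: [0-11 ALLOC][12-41 FREE]
Op 4: free(a) -> (freed a); heap: [0-41 FREE]
Op 5: c = malloc(1) -> c = 0; heap: [0-0 ALLOC][1-41 FREE]
Op 6: c = realloc(c, 20) -> c = 0; heap: [0-19 ALLOC][20-41 FREE]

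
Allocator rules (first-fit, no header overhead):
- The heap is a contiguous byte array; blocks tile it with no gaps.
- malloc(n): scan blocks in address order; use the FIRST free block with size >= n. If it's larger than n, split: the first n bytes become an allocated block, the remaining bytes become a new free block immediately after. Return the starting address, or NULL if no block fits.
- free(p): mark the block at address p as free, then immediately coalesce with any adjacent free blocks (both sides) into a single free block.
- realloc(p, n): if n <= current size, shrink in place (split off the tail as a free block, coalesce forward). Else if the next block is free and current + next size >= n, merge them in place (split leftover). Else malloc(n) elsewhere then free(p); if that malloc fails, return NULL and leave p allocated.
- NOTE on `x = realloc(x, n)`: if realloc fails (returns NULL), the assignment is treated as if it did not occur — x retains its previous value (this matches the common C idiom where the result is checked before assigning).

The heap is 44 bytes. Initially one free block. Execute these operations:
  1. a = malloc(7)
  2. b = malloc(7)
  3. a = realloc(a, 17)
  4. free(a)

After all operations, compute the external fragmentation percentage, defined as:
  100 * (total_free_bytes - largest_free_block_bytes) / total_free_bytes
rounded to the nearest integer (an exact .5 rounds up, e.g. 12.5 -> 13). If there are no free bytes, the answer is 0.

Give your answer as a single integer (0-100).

Answer: 19

Derivation:
Op 1: a = malloc(7) -> a = 0; heap: [0-6 ALLOC][7-43 FREE]
Op 2: b = malloc(7) -> b = 7; heap: [0-6 ALLOC][7-13 ALLOC][14-43 FREE]
Op 3: a = realloc(a, 17) -> a = 14; heap: [0-6 FREE][7-13 ALLOC][14-30 ALLOC][31-43 FREE]
Op 4: free(a) -> (freed a); heap: [0-6 FREE][7-13 ALLOC][14-43 FREE]
Free blocks: [7 30] total_free=37 largest=30 -> 100*(37-30)/37 = 700/37 ≈ 18.919 -> rounds to 19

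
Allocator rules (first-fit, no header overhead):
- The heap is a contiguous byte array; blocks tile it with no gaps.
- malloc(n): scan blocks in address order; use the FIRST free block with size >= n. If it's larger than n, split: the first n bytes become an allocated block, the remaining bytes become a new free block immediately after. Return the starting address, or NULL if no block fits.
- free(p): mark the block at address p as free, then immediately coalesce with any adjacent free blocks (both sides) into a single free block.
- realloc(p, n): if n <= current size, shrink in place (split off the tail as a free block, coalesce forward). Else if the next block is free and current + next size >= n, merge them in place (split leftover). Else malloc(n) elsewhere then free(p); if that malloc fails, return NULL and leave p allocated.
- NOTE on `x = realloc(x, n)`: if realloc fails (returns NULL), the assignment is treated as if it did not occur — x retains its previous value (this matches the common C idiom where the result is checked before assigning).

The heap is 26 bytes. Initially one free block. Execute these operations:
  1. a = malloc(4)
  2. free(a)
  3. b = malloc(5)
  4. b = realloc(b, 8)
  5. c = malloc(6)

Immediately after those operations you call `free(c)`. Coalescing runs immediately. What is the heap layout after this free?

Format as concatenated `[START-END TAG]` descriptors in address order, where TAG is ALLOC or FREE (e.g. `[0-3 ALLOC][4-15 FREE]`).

Op 1: a = malloc(4) -> a = 0; heap: [0-3 ALLOC][4-25 FREE]
Op 2: free(a) -> (freed a); heap: [0-25 FREE]
Op 3: b = malloc(5) -> b = 0; heap: [0-4 ALLOC][5-25 FREE]
Op 4: b = realloc(b, 8) -> b = 0; heap: [0-7 ALLOC][8-25 FREE]
Op 5: c = malloc(6) -> c = 8; heap: [0-7 ALLOC][8-13 ALLOC][14-25 FREE]
free(c): c = 8 -> block [8-13 ALLOC]; mark free, coalesce with adjacent free neighbors -> [0-7 ALLOC][8-25 FREE]

Answer: [0-7 ALLOC][8-25 FREE]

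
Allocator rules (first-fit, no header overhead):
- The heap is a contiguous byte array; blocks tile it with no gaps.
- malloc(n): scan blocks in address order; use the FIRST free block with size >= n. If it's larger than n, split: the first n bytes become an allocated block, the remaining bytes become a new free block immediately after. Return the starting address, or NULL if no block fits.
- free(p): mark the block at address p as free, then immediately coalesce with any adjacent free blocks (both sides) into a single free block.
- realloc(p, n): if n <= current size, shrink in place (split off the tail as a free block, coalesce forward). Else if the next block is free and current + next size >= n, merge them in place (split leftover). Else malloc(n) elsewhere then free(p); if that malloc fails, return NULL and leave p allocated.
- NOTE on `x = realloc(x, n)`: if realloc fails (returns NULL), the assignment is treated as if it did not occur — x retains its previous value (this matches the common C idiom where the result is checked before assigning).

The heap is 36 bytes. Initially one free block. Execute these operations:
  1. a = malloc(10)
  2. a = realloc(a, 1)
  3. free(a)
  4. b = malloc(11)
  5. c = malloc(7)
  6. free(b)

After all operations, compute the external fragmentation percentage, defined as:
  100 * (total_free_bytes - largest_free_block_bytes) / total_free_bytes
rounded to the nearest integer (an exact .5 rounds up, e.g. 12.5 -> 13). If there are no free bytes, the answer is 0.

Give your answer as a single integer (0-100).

Op 1: a = malloc(10) -> a = 0; heap: [0-9 ALLOC][10-35 FREE]
Op 2: a = realloc(a, 1) -> a = 0; heap: [0-0 ALLOC][1-35 FREE]
Op 3: free(a) -> (freed a); heap: [0-35 FREE]
Op 4: b = malloc(11) -> b = 0; heap: [0-10 ALLOC][11-35 FREE]
Op 5: c = malloc(7) -> c = 11; heap: [0-10 ALLOC][11-17 ALLOC][18-35 FREE]
Op 6: free(b) -> (freed b); heap: [0-10 FREE][11-17 ALLOC][18-35 FREE]
Free blocks: [11 18] total_free=29 largest=18 -> 100*(29-18)/29 = 1100/29 ≈ 37.931 -> rounds to 38

Answer: 38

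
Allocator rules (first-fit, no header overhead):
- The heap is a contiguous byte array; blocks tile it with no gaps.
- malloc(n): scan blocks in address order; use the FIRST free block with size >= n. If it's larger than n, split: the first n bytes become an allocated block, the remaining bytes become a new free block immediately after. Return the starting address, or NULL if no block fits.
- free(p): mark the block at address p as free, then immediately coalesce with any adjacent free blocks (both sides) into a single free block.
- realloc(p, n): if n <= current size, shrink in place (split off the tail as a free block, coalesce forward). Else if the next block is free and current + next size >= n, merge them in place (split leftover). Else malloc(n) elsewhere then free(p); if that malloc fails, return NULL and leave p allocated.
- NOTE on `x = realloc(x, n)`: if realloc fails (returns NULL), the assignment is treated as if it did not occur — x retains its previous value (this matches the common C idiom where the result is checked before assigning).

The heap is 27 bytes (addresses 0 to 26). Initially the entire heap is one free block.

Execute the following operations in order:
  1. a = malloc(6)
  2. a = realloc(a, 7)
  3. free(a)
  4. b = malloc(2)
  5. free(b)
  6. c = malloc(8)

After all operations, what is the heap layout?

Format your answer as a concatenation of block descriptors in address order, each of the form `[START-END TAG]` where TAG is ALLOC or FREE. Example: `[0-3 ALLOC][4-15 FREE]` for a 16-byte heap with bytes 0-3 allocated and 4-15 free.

Answer: [0-7 ALLOC][8-26 FREE]

Derivation:
Op 1: a = malloc(6) -> a = 0; heap: [0-5 ALLOC][6-26 FREE]
Op 2: a = realloc(a, 7) -> a = 0; heap: [0-6 ALLOC][7-26 FREE]
Op 3: free(a) -> (freed a); heap: [0-26 FREE]
Op 4: b = malloc(2) -> b = 0; heap: [0-1 ALLOC][2-26 FREE]
Op 5: free(b) -> (freed b); heap: [0-26 FREE]
Op 6: c = malloc(8) -> c = 0; heap: [0-7 ALLOC][8-26 FREE]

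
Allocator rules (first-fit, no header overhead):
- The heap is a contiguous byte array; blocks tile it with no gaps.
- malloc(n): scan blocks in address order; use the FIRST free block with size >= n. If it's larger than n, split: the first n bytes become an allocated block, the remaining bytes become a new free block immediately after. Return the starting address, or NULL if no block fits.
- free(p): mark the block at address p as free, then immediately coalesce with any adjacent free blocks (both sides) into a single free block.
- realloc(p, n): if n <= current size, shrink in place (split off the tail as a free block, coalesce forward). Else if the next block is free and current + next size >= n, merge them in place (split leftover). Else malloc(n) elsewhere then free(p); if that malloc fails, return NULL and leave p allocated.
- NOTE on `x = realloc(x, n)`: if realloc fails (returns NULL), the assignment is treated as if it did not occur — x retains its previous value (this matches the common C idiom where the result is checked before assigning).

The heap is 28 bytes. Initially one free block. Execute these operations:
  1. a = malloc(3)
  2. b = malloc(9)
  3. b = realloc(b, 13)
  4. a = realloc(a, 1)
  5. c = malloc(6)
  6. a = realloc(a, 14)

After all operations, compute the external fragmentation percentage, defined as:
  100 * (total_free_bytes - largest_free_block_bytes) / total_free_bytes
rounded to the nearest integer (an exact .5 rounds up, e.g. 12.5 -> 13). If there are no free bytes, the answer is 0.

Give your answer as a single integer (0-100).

Answer: 25

Derivation:
Op 1: a = malloc(3) -> a = 0; heap: [0-2 ALLOC][3-27 FREE]
Op 2: b = malloc(9) -> b = 3; heap: [0-2 ALLOC][3-11 ALLOC][12-27 FREE]
Op 3: b = realloc(b, 13) -> b = 3; heap: [0-2 ALLOC][3-15 ALLOC][16-27 FREE]
Op 4: a = realloc(a, 1) -> a = 0; heap: [0-0 ALLOC][1-2 FREE][3-15 ALLOC][16-27 FREE]
Op 5: c = malloc(6) -> c = 16; heap: [0-0 ALLOC][1-2 FREE][3-15 ALLOC][16-21 ALLOC][22-27 FREE]
Op 6: a = realloc(a, 14) -> NULL (a unchanged); heap: [0-0 ALLOC][1-2 FREE][3-15 ALLOC][16-21 ALLOC][22-27 FREE]
Free blocks: [2 6] total_free=8 largest=6 -> 100*(8-6)/8 = 200/8 = 25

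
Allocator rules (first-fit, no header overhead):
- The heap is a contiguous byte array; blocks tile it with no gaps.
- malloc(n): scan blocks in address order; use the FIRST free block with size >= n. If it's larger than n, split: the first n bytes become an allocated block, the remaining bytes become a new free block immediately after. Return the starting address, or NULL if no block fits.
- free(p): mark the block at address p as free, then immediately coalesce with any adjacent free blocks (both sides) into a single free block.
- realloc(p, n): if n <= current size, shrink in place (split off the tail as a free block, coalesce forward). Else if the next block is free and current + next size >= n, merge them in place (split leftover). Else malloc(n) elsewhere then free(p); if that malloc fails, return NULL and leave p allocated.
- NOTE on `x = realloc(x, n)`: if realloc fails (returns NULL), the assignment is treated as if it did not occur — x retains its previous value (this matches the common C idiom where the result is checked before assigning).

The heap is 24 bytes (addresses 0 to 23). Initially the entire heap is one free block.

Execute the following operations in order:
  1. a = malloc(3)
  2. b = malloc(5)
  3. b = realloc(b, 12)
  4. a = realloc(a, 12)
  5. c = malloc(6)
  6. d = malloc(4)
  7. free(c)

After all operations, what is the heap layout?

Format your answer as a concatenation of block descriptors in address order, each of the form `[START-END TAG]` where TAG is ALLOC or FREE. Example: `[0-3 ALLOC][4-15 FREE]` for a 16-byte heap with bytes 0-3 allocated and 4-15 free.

Answer: [0-2 ALLOC][3-14 ALLOC][15-23 FREE]

Derivation:
Op 1: a = malloc(3) -> a = 0; heap: [0-2 ALLOC][3-23 FREE]
Op 2: b = malloc(5) -> b = 3; heap: [0-2 ALLOC][3-7 ALLOC][8-23 FREE]
Op 3: b = realloc(b, 12) -> b = 3; heap: [0-2 ALLOC][3-14 ALLOC][15-23 FREE]
Op 4: a = realloc(a, 12) -> NULL (a unchanged); heap: [0-2 ALLOC][3-14 ALLOC][15-23 FREE]
Op 5: c = malloc(6) -> c = 15; heap: [0-2 ALLOC][3-14 ALLOC][15-20 ALLOC][21-23 FREE]
Op 6: d = malloc(4) -> d = NULL; heap: [0-2 ALLOC][3-14 ALLOC][15-20 ALLOC][21-23 FREE]
Op 7: free(c) -> (freed c); heap: [0-2 ALLOC][3-14 ALLOC][15-23 FREE]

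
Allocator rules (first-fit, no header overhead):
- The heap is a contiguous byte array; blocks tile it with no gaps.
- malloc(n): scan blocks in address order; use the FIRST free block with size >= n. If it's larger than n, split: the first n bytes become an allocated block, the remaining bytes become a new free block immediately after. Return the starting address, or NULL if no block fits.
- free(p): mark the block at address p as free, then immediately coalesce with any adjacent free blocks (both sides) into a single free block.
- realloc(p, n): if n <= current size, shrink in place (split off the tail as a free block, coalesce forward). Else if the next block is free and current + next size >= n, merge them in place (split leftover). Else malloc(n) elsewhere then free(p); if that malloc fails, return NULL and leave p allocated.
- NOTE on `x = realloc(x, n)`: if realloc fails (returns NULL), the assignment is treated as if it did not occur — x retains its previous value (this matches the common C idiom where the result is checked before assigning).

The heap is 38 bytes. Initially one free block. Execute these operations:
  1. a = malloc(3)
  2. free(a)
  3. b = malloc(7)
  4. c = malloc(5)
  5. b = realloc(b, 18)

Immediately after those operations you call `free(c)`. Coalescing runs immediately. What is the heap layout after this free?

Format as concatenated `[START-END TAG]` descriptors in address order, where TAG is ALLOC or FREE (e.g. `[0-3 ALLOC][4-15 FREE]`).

Op 1: a = malloc(3) -> a = 0; heap: [0-2 ALLOC][3-37 FREE]
Op 2: free(a) -> (freed a); heap: [0-37 FREE]
Op 3: b = malloc(7) -> b = 0; heap: [0-6 ALLOC][7-37 FREE]
Op 4: c = malloc(5) -> c = 7; heap: [0-6 ALLOC][7-11 ALLOC][12-37 FREE]
Op 5: b = realloc(b, 18) -> b = 12; heap: [0-6 FREE][7-11 ALLOC][12-29 ALLOC][30-37 FREE]
free(c): c = 7 -> block [7-11 ALLOC]; mark free, coalesce with adjacent free neighbors -> [0-11 FREE][12-29 ALLOC][30-37 FREE]

Answer: [0-11 FREE][12-29 ALLOC][30-37 FREE]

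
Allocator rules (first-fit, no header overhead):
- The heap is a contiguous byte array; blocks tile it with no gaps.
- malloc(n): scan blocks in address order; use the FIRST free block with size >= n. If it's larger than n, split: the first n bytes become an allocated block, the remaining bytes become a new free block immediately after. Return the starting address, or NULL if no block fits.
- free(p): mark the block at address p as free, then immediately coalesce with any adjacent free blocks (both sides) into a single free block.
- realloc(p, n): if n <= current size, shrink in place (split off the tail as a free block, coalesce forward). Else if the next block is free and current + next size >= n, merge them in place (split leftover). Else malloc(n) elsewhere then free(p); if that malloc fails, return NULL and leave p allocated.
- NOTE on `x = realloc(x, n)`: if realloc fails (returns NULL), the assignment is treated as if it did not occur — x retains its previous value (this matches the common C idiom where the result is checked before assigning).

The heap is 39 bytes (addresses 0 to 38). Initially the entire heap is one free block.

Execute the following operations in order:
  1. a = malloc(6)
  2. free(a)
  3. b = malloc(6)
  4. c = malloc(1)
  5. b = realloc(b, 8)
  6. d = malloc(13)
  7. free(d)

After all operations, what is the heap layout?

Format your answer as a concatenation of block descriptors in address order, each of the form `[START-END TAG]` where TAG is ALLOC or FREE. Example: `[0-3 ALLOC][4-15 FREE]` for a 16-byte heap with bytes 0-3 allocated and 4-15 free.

Answer: [0-5 FREE][6-6 ALLOC][7-14 ALLOC][15-38 FREE]

Derivation:
Op 1: a = malloc(6) -> a = 0; heap: [0-5 ALLOC][6-38 FREE]
Op 2: free(a) -> (freed a); heap: [0-38 FREE]
Op 3: b = malloc(6) -> b = 0; heap: [0-5 ALLOC][6-38 FREE]
Op 4: c = malloc(1) -> c = 6; heap: [0-5 ALLOC][6-6 ALLOC][7-38 FREE]
Op 5: b = realloc(b, 8) -> b = 7; heap: [0-5 FREE][6-6 ALLOC][7-14 ALLOC][15-38 FREE]
Op 6: d = malloc(13) -> d = 15; heap: [0-5 FREE][6-6 ALLOC][7-14 ALLOC][15-27 ALLOC][28-38 FREE]
Op 7: free(d) -> (freed d); heap: [0-5 FREE][6-6 ALLOC][7-14 ALLOC][15-38 FREE]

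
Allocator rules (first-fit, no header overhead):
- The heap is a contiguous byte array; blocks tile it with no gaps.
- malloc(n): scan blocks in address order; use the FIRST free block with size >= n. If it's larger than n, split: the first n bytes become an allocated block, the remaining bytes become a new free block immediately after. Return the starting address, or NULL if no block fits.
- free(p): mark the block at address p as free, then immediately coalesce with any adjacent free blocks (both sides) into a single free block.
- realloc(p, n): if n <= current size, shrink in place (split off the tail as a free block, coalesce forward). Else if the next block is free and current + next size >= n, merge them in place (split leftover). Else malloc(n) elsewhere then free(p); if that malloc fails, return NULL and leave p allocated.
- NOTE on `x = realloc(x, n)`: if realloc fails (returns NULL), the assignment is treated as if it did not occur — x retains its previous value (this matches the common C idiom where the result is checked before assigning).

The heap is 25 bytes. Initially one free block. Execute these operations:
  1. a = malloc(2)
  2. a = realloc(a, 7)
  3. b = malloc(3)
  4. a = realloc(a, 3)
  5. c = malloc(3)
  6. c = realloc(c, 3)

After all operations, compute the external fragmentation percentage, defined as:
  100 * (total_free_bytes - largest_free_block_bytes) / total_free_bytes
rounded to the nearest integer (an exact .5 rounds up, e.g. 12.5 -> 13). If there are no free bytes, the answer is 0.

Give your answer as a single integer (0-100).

Answer: 6

Derivation:
Op 1: a = malloc(2) -> a = 0; heap: [0-1 ALLOC][2-24 FREE]
Op 2: a = realloc(a, 7) -> a = 0; heap: [0-6 ALLOC][7-24 FREE]
Op 3: b = malloc(3) -> b = 7; heap: [0-6 ALLOC][7-9 ALLOC][10-24 FREE]
Op 4: a = realloc(a, 3) -> a = 0; heap: [0-2 ALLOC][3-6 FREE][7-9 ALLOC][10-24 FREE]
Op 5: c = malloc(3) -> c = 3; heap: [0-2 ALLOC][3-5 ALLOC][6-6 FREE][7-9 ALLOC][10-24 FREE]
Op 6: c = realloc(c, 3) -> c = 3; heap: [0-2 ALLOC][3-5 ALLOC][6-6 FREE][7-9 ALLOC][10-24 FREE]
Free blocks: [1 15] total_free=16 largest=15 -> 100*(16-15)/16 = 100/16 = 6.25 -> rounds to 6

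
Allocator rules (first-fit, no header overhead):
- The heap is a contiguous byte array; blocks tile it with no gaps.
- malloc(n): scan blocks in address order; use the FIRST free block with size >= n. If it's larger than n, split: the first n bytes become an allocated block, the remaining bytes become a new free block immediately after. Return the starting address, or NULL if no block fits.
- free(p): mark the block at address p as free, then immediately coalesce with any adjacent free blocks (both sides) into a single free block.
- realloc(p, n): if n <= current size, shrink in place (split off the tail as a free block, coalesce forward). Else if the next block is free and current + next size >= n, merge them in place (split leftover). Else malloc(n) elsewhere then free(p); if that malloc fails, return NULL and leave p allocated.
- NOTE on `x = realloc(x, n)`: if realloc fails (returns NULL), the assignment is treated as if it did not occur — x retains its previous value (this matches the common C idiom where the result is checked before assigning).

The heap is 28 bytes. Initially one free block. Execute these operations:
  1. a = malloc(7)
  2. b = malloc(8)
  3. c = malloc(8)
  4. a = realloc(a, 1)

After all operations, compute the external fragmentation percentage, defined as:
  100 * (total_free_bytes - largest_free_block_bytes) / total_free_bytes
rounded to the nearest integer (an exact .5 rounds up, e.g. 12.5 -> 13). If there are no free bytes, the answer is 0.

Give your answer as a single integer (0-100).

Answer: 45

Derivation:
Op 1: a = malloc(7) -> a = 0; heap: [0-6 ALLOC][7-27 FREE]
Op 2: b = malloc(8) -> b = 7; heap: [0-6 ALLOC][7-14 ALLOC][15-27 FREE]
Op 3: c = malloc(8) -> c = 15; heap: [0-6 ALLOC][7-14 ALLOC][15-22 ALLOC][23-27 FREE]
Op 4: a = realloc(a, 1) -> a = 0; heap: [0-0 ALLOC][1-6 FREE][7-14 ALLOC][15-22 ALLOC][23-27 FREE]
Free blocks: [6 5] total_free=11 largest=6 -> 100*(11-6)/11 = 500/11 ≈ 45.455 -> rounds to 45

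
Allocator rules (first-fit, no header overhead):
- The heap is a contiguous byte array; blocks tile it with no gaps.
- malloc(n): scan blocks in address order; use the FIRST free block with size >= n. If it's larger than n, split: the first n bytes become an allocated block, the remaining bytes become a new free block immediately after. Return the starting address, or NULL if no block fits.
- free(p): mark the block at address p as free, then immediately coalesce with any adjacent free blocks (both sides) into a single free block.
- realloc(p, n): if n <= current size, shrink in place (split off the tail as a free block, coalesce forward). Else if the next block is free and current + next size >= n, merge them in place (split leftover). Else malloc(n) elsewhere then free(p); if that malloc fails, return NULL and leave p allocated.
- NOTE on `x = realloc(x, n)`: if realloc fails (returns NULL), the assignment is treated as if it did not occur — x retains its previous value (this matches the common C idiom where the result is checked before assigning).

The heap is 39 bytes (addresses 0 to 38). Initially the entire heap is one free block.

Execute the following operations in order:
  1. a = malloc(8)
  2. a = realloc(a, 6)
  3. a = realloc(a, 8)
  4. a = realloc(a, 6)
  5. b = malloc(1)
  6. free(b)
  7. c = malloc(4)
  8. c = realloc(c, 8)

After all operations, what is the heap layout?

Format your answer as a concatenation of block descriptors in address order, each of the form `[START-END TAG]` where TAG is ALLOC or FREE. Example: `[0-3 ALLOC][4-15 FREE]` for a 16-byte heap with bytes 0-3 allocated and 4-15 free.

Op 1: a = malloc(8) -> a = 0; heap: [0-7 ALLOC][8-38 FREE]
Op 2: a = realloc(a, 6) -> a = 0; heap: [0-5 ALLOC][6-38 FREE]
Op 3: a = realloc(a, 8) -> a = 0; heap: [0-7 ALLOC][8-38 FREE]
Op 4: a = realloc(a, 6) -> a = 0; heap: [0-5 ALLOC][6-38 FREE]
Op 5: b = malloc(1) -> b = 6; heap: [0-5 ALLOC][6-6 ALLOC][7-38 FREE]
Op 6: free(b) -> (freed b); heap: [0-5 ALLOC][6-38 FREE]
Op 7: c = malloc(4) -> c = 6; heap: [0-5 ALLOC][6-9 ALLOC][10-38 FREE]
Op 8: c = realloc(c, 8) -> c = 6; heap: [0-5 ALLOC][6-13 ALLOC][14-38 FREE]

Answer: [0-5 ALLOC][6-13 ALLOC][14-38 FREE]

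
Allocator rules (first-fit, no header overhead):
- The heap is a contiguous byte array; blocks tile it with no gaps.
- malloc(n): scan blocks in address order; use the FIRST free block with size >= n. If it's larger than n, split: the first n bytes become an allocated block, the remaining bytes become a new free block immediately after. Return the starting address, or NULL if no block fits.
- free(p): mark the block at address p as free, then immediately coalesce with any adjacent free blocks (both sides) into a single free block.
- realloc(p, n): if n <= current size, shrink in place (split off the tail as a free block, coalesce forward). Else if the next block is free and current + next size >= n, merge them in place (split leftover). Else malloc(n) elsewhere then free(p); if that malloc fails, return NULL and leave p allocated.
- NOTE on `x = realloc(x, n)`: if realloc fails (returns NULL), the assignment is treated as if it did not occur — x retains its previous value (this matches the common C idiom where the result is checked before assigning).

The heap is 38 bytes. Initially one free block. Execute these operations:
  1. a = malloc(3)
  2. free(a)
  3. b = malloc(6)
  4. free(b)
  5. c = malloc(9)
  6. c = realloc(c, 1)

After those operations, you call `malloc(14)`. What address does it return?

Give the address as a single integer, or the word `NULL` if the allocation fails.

Answer: 1

Derivation:
Op 1: a = malloc(3) -> a = 0; heap: [0-2 ALLOC][3-37 FREE]
Op 2: free(a) -> (freed a); heap: [0-37 FREE]
Op 3: b = malloc(6) -> b = 0; heap: [0-5 ALLOC][6-37 FREE]
Op 4: free(b) -> (freed b); heap: [0-37 FREE]
Op 5: c = malloc(9) -> c = 0; heap: [0-8 ALLOC][9-37 FREE]
Op 6: c = realloc(c, 1) -> c = 0; heap: [0-0 ALLOC][1-37 FREE]
malloc(14): first-fit scan over [0-0 ALLOC][1-37 FREE] -> 1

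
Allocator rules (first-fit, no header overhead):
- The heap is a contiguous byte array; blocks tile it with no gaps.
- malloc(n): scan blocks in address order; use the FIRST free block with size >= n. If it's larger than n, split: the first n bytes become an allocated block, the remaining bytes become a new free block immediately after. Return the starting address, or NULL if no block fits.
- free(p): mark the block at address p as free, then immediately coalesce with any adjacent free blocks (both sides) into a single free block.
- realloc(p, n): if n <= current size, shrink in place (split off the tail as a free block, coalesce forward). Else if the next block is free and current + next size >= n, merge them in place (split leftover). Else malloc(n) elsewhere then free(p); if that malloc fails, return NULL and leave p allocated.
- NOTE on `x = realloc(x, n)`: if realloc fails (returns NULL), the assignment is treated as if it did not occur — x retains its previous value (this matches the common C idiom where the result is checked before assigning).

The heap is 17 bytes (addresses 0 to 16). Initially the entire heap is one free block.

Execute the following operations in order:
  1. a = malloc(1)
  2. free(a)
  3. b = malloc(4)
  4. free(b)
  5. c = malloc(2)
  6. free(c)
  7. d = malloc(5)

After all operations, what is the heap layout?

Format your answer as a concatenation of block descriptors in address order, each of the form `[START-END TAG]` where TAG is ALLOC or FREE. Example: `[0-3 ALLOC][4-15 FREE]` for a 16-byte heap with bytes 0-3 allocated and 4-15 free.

Answer: [0-4 ALLOC][5-16 FREE]

Derivation:
Op 1: a = malloc(1) -> a = 0; heap: [0-0 ALLOC][1-16 FREE]
Op 2: free(a) -> (freed a); heap: [0-16 FREE]
Op 3: b = malloc(4) -> b = 0; heap: [0-3 ALLOC][4-16 FREE]
Op 4: free(b) -> (freed b); heap: [0-16 FREE]
Op 5: c = malloc(2) -> c = 0; heap: [0-1 ALLOC][2-16 FREE]
Op 6: free(c) -> (freed c); heap: [0-16 FREE]
Op 7: d = malloc(5) -> d = 0; heap: [0-4 ALLOC][5-16 FREE]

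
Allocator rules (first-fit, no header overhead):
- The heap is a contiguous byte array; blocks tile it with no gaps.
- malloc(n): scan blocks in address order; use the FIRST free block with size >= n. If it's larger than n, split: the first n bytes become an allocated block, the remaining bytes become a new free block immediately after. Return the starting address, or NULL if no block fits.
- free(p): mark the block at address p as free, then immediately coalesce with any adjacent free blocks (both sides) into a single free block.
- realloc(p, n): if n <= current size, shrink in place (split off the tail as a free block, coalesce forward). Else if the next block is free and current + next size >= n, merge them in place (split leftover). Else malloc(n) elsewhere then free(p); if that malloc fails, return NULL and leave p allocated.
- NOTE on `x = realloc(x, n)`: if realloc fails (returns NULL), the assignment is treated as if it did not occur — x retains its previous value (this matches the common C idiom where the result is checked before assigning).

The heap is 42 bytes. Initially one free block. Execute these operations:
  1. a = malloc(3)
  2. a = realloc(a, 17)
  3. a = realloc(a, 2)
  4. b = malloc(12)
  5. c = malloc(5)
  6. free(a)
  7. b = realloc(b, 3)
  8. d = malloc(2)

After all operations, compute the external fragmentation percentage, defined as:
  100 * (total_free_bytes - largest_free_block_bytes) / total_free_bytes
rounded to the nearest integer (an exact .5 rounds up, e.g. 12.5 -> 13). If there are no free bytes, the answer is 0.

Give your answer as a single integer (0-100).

Op 1: a = malloc(3) -> a = 0; heap: [0-2 ALLOC][3-41 FREE]
Op 2: a = realloc(a, 17) -> a = 0; heap: [0-16 ALLOC][17-41 FREE]
Op 3: a = realloc(a, 2) -> a = 0; heap: [0-1 ALLOC][2-41 FREE]
Op 4: b = malloc(12) -> b = 2; heap: [0-1 ALLOC][2-13 ALLOC][14-41 FREE]
Op 5: c = malloc(5) -> c = 14; heap: [0-1 ALLOC][2-13 ALLOC][14-18 ALLOC][19-41 FREE]
Op 6: free(a) -> (freed a); heap: [0-1 FREE][2-13 ALLOC][14-18 ALLOC][19-41 FREE]
Op 7: b = realloc(b, 3) -> b = 2; heap: [0-1 FREE][2-4 ALLOC][5-13 FREE][14-18 ALLOC][19-41 FREE]
Op 8: d = malloc(2) -> d = 0; heap: [0-1 ALLOC][2-4 ALLOC][5-13 FREE][14-18 ALLOC][19-41 FREE]
Free blocks: [9 23] total_free=32 largest=23 -> 100*(32-23)/32 = 900/32 = 28.125 -> rounds to 28

Answer: 28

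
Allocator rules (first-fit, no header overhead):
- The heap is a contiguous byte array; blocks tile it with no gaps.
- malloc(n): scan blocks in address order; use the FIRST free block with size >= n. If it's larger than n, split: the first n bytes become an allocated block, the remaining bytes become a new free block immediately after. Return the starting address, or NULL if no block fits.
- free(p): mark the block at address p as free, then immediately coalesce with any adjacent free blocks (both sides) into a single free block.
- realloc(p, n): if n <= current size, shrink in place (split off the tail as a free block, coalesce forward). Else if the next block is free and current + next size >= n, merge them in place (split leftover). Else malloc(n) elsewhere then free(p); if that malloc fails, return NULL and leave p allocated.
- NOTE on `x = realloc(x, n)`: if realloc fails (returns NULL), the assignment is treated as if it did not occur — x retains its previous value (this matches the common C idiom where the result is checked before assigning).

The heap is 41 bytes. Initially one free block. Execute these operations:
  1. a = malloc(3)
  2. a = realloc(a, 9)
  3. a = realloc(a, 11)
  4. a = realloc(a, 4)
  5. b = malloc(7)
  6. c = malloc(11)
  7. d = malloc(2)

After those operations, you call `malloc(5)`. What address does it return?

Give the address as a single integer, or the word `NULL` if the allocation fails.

Answer: 24

Derivation:
Op 1: a = malloc(3) -> a = 0; heap: [0-2 ALLOC][3-40 FREE]
Op 2: a = realloc(a, 9) -> a = 0; heap: [0-8 ALLOC][9-40 FREE]
Op 3: a = realloc(a, 11) -> a = 0; heap: [0-10 ALLOC][11-40 FREE]
Op 4: a = realloc(a, 4) -> a = 0; heap: [0-3 ALLOC][4-40 FREE]
Op 5: b = malloc(7) -> b = 4; heap: [0-3 ALLOC][4-10 ALLOC][11-40 FREE]
Op 6: c = malloc(11) -> c = 11; heap: [0-3 ALLOC][4-10 ALLOC][11-21 ALLOC][22-40 FREE]
Op 7: d = malloc(2) -> d = 22; heap: [0-3 ALLOC][4-10 ALLOC][11-21 ALLOC][22-23 ALLOC][24-40 FREE]
malloc(5): first-fit scan over [0-3 ALLOC][4-10 ALLOC][11-21 ALLOC][22-23 ALLOC][24-40 FREE] -> 24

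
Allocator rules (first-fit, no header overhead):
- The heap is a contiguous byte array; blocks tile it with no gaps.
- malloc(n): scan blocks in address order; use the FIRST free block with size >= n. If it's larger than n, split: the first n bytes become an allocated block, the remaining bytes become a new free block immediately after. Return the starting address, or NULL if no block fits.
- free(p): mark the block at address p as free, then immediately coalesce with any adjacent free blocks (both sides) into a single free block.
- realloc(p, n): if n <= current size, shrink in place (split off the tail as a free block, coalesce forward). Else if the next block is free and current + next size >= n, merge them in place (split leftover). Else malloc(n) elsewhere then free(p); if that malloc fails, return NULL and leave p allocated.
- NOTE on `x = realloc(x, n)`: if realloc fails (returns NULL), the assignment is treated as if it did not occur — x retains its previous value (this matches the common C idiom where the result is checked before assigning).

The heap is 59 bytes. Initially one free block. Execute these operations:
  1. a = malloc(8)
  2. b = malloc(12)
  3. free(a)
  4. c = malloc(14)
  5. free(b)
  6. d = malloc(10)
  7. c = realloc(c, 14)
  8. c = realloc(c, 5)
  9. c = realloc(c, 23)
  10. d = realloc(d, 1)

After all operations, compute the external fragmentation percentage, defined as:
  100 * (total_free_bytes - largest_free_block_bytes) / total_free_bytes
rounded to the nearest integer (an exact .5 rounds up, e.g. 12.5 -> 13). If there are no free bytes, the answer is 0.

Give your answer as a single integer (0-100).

Answer: 46

Derivation:
Op 1: a = malloc(8) -> a = 0; heap: [0-7 ALLOC][8-58 FREE]
Op 2: b = malloc(12) -> b = 8; heap: [0-7 ALLOC][8-19 ALLOC][20-58 FREE]
Op 3: free(a) -> (freed a); heap: [0-7 FREE][8-19 ALLOC][20-58 FREE]
Op 4: c = malloc(14) -> c = 20; heap: [0-7 FREE][8-19 ALLOC][20-33 ALLOC][34-58 FREE]
Op 5: free(b) -> (freed b); heap: [0-19 FREE][20-33 ALLOC][34-58 FREE]
Op 6: d = malloc(10) -> d = 0; heap: [0-9 ALLOC][10-19 FREE][20-33 ALLOC][34-58 FREE]
Op 7: c = realloc(c, 14) -> c = 20; heap: [0-9 ALLOC][10-19 FREE][20-33 ALLOC][34-58 FREE]
Op 8: c = realloc(c, 5) -> c = 20; heap: [0-9 ALLOC][10-19 FREE][20-24 ALLOC][25-58 FREE]
Op 9: c = realloc(c, 23) -> c = 20; heap: [0-9 ALLOC][10-19 FREE][20-42 ALLOC][43-58 FREE]
Op 10: d = realloc(d, 1) -> d = 0; heap: [0-0 ALLOC][1-19 FREE][20-42 ALLOC][43-58 FREE]
Free blocks: [19 16] total_free=35 largest=19 -> 100*(35-19)/35 = 1600/35 ≈ 45.714 -> rounds to 46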